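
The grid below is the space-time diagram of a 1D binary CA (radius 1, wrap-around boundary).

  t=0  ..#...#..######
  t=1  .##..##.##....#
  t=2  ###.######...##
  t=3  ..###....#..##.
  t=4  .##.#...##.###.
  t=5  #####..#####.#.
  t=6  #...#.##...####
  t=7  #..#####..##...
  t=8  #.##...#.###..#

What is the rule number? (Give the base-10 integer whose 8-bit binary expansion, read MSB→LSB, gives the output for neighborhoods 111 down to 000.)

110

  [7] ### => .  t=0,i=10
  [6] ##. => #  t=0,i=14
  [5] #.# => #  t=1,i=0
  [4] #.. => .  t=0,i=0
  [3] .## => #  t=0,i=9
  [2] .#. => #  t=0,i=2
  [1] ..# => #  t=0,i=1
  [0] ... => .  t=0,i=4
  bits 01101110 = 110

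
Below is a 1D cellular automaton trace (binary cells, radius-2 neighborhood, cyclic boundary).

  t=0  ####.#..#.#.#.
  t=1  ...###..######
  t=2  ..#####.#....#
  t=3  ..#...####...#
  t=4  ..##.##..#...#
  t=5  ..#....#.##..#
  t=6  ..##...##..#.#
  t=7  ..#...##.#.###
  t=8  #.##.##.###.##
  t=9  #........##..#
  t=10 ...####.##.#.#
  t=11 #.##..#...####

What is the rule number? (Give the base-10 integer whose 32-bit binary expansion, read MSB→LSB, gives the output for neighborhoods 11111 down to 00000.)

  ##### -> .   bit 31 = 0  t=1,i=10
  ####. -> .   bit 30 = 0  t=0,i=2
  ###.# -> #   bit 29 = 1  t=0,i=3
  ###.. -> #   bit 28 = 1  t=1,i=5
  ##.## -> .   bit 27 = 0  t=4,i=4
  ##.#. -> #   bit 26 = 1  t=0,i=4
  ##..# -> #   bit 25 = 1  t=1,i=6
  ##... -> .   bit 24 = 0  t=1,i=0
  #.### -> .   bit 23 = 0  t=0,i=0
  #.##. -> .   bit 22 = 0  t=4,i=5
  #.#.# -> #   bit 21 = 1  t=0,i=10
  #.#.. -> #   bit 20 = 1  t=0,i=5
  #..## -> .   bit 19 = 0  t=1,i=7
  #..#. -> .   bit 18 = 0  t=0,i=7
  #...# -> .   bit 17 = 0  t=1,i=1
  #.... -> .   bit 16 = 0  t=2,i=10
  .#### -> .   bit 15 = 0  t=0,i=1
  .###. -> #   bit 14 = 1  t=1,i=4
  .##.# -> .   bit 13 = 0  t=4,i=3
  .##.. -> .   bit 12 = 0  t=4,i=6
  .#.## -> #   bit 11 = 1  t=0,i=13
  .#.#. -> #   bit 10 = 1  t=0,i=9
  .#..# -> .   bit 9 = 0  t=0,i=6
  .#... -> #   bit 8 = 1  t=2,i=9
  ..### -> #   bit 7 = 1  t=1,i=3
  ..##. -> #   bit 6 = 1  t=4,i=2
  ..#.# -> #   bit 5 = 1  t=0,i=8
  ..#.. -> #   bit 4 = 1  t=2,i=13
  ...## -> #   bit 3 = 1  t=1,i=2
  ...#. -> .   bit 2 = 0  t=2,i=12
  ....# -> .   bit 1 = 0  t=2,i=11
  ..... -> #   bit 0 = 1  t=9,i=3
  bits 00110110001100000100110111111001 = 909135353

909135353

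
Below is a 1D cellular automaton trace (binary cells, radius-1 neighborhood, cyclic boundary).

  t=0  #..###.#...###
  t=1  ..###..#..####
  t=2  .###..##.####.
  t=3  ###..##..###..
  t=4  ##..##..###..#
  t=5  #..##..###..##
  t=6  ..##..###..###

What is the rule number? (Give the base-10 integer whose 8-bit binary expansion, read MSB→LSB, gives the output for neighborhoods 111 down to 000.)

142

  nb ###: next=#  (t=0,i=4, bit7=1)
  nb ##.: next=.  (t=0,i=0, bit6=0)
  nb #.#: next=.  (t=0,i=6, bit5=0)
  nb #..: next=.  (t=0,i=1, bit4=0)
  nb .##: next=#  (t=0,i=3, bit3=1)
  nb .#.: next=#  (t=0,i=7, bit2=1)
  nb ..#: next=#  (t=0,i=2, bit1=1)
  nb ...: next=.  (t=0,i=9, bit0=0)
  bits 10001110 = 142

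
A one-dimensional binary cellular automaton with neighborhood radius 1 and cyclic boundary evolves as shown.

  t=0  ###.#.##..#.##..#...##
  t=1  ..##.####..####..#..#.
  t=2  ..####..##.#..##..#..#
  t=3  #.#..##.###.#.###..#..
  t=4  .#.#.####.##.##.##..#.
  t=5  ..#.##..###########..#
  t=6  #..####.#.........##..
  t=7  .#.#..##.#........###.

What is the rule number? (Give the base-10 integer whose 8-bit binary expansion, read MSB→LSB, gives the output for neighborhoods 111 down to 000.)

120

  ### -> .   bit 7 = 0  t=0,i=0
  ##. -> #   bit 6 = 1  t=0,i=2
  #.# -> #   bit 5 = 1  t=0,i=3
  #.. -> #   bit 4 = 1  t=0,i=8
  .## -> #   bit 3 = 1  t=0,i=6
  .#. -> .   bit 2 = 0  t=0,i=4
  ..# -> .   bit 1 = 0  t=0,i=9
  ... -> .   bit 0 = 0  t=0,i=18
  bits 01111000 = 120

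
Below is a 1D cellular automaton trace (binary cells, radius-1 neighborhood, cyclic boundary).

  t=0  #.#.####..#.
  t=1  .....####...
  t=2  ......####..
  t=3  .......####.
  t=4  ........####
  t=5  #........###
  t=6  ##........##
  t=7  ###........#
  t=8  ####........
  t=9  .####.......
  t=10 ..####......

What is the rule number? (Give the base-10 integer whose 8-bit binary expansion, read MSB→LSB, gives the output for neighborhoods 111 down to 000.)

208

  ### -> #   bit 7 = 1  t=0,i=5
  ##. -> #   bit 6 = 1  t=0,i=7
  #.# -> .   bit 5 = 0  t=0,i=1
  #.. -> #   bit 4 = 1  t=0,i=8
  .## -> .   bit 3 = 0  t=0,i=4
  .#. -> .   bit 2 = 0  t=0,i=0
  ..# -> .   bit 1 = 0  t=0,i=9
  ... -> .   bit 0 = 0  t=1,i=0
  bits 11010000 = 208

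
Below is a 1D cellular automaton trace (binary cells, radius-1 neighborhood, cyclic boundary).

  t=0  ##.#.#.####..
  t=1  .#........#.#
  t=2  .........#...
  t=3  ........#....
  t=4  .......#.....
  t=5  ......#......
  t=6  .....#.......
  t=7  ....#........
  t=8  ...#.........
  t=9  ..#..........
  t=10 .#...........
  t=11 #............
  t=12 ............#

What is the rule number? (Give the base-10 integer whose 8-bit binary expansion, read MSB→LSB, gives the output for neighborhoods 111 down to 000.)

  ### -> .   bit 7 = 0  t=0,i=8
  ##. -> #   bit 6 = 1  t=0,i=1
  #.# -> .   bit 5 = 0  t=0,i=2
  #.. -> .   bit 4 = 0  t=0,i=11
  .## -> .   bit 3 = 0  t=0,i=0
  .#. -> .   bit 2 = 0  t=0,i=3
  ..# -> #   bit 1 = 1  t=0,i=12
  ... -> .   bit 0 = 0  t=1,i=3
  bits 01000010 = 66

66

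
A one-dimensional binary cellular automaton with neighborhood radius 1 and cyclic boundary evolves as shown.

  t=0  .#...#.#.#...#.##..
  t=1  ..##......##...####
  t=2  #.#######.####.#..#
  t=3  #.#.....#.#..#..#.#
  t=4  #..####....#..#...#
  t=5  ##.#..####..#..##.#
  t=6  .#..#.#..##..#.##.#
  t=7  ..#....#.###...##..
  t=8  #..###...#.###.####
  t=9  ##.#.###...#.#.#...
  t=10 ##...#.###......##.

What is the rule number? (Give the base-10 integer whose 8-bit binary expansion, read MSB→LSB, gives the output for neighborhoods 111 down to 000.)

  ###|.  b7=0 t=1,i=16
  ##.|#  b6=1 t=0,i=16
  #.#|.  b5=0 t=0,i=6
  #..|#  b4=1 t=0,i=2
  .##|#  b3=1 t=0,i=15
  .#.|.  b2=0 t=0,i=1
  ..#|.  b1=0 t=0,i=0
  ...|#  b0=1 t=0,i=3
  bits 01011001 = 89

89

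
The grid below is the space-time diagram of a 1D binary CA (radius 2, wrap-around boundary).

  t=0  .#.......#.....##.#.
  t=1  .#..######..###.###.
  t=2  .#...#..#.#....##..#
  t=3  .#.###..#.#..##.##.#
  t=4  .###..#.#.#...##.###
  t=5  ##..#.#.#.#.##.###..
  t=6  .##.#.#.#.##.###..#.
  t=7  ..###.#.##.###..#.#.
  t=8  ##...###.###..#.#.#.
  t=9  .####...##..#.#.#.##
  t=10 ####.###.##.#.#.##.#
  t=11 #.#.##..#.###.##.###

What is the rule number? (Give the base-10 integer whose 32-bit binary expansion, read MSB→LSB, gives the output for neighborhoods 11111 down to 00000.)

1337112639

  nb #####: next=.  (t=1,i=6, bit31=0)
  nb ####.: next=#  (t=1,i=8, bit30=1)
  nb ###.#: next=.  (t=1,i=14, bit29=0)
  nb ###..: next=.  (t=1,i=9, bit28=0)
  nb ##.##: next=#  (t=1,i=15, bit27=1)
  nb ##.#.: next=#  (t=0,i=17, bit26=1)
  nb ##..#: next=#  (t=1,i=10, bit25=1)
  nb ##...: next=#  (t=8,i=2, bit24=1)
  nb #.###: next=#  (t=1,i=16, bit23=1)
  nb #.##.: next=.  (t=3,i=16, bit22=0)
  nb #.#.#: next=#  (t=3,i=1, bit21=1)
  nb #.#..: next=#  (t=0,i=18, bit20=1)
  nb #..##: next=.  (t=1,i=3, bit19=0)
  nb #..#.: next=.  (t=0,i=0, bit18=0)
  nb #...#: next=#  (t=2,i=3, bit17=1)
  nb #....: next=.  (t=0,i=3, bit16=0)
  nb .####: next=#  (t=1,i=5, bit15=1)
  nb .###.: next=.  (t=1,i=13, bit14=0)
  nb .##.#: next=#  (t=0,i=16, bit13=1)
  nb .##..: next=#  (t=2,i=16, bit12=1)
  nb .#.##: next=#  (t=3,i=2, bit11=1)
  nb .#.#.: next=.  (t=2,i=0, bit10=0)
  nb .#..#: next=.  (t=0,i=19, bit9=0)
  nb .#...: next=.  (t=0,i=2, bit8=0)
  nb ..###: next=.  (t=1,i=4, bit7=0)
  nb ..##.: next=.  (t=0,i=15, bit6=0)
  nb ..#.#: next=#  (t=2,i=8, bit5=1)
  nb ..#..: next=#  (t=0,i=1, bit4=1)
  nb ...##: next=#  (t=0,i=14, bit3=1)
  nb ...#.: next=#  (t=0,i=8, bit2=1)
  nb ....#: next=#  (t=0,i=7, bit1=1)
  nb .....: next=#  (t=0,i=4, bit0=1)
  bits 01001111101100101011100000111111 = 1337112639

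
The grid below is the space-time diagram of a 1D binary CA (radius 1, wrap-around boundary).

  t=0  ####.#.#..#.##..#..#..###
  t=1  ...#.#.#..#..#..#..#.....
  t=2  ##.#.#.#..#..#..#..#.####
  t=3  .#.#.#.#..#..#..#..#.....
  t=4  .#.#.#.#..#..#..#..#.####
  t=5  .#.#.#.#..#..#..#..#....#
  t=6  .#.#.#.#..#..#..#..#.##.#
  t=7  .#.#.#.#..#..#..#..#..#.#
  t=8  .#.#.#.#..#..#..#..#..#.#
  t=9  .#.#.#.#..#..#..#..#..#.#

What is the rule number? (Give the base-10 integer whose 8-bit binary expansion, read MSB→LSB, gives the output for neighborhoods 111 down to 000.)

69

  ### -> .   bit 7 = 0  t=0,i=0
  ##. -> #   bit 6 = 1  t=0,i=3
  #.# -> .   bit 5 = 0  t=0,i=4
  #.. -> .   bit 4 = 0  t=0,i=8
  .## -> .   bit 3 = 0  t=0,i=12
  .#. -> #   bit 2 = 1  t=0,i=5
  ..# -> .   bit 1 = 0  t=0,i=9
  ... -> #   bit 0 = 1  t=1,i=0
  bits 01000101 = 69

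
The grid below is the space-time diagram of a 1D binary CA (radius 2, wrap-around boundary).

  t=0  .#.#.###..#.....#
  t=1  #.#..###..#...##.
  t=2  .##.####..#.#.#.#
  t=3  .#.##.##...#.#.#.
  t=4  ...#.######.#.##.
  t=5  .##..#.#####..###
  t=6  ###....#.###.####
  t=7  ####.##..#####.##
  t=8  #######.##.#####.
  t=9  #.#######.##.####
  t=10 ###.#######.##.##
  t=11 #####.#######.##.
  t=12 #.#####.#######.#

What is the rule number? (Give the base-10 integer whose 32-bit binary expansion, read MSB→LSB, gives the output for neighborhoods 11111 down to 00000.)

4258944214

  #####|#  b31=1 t=4,i=7
  ####.|#  b30=1 t=2,i=6
  ###.#|#  b29=1 t=4,i=10
  ###..|#  b28=1 t=0,i=7
  ##.##|#  b27=1 t=2,i=3
  ##.#.|#  b26=1 t=1,i=16
  ##..#|.  b25=0 t=0,i=8
  ##...|#  b24=1 t=3,i=8
  #.###|#  b23=1 t=0,i=5
  #.##.|#  b22=1 t=2,i=1
  #.#.#|.  b21=0 t=0,i=1
  #.#..|#  b20=1 t=1,i=2
  #..##|#  b19=1 t=1,i=4
  #..#.|.  b18=0 t=0,i=9
  #...#|#  b17=1 t=1,i=12
  #....|.  b16=0 t=0,i=12
  .####|.  b15=0 t=2,i=5
  .###.|#  b14=1 t=0,i=6
  .##.#|.  b13=0 t=1,i=15
  .##..|#  b12=1 t=3,i=7
  .#.##|.  b11=0 t=0,i=4
  .#.#.|#  b10=1 t=0,i=0
  .#..#|.  b9=0 t=1,i=3
  .#...|.  b8=0 t=0,i=11
  ..###|#  b7=1 t=1,i=5
  ..##.|#  b6=1 t=1,i=14
  ..#.#|.  b5=0 t=0,i=16
  ..#..|#  b4=1 t=0,i=10
  ...##|.  b3=0 t=1,i=13
  ...#.|#  b2=1 t=0,i=15
  ....#|#  b1=1 t=0,i=14
  .....|.  b0=0 t=0,i=13
  bits 11111101110110100101010011010110 = 4258944214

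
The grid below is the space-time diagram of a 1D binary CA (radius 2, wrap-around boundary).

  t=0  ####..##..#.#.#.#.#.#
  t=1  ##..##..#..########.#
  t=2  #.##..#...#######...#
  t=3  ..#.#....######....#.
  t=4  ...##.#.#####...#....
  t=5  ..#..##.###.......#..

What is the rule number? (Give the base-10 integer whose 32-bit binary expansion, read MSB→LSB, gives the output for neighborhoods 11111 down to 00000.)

2264515720

  nb #####: next=#  (t=0,i=1, bit31=1)
  nb ####.: next=.  (t=0,i=2, bit30=0)
  nb ###.#: next=.  (t=1,i=18, bit29=0)
  nb ###..: next=.  (t=0,i=3, bit28=0)
  nb ##.##: next=.  (t=1,i=19, bit27=0)
  nb ##.#.: next=#  (t=4,i=5, bit26=1)
  nb ##..#: next=#  (t=0,i=4, bit25=1)
  nb ##...: next=.  (t=2,i=17, bit24=0)
  nb #.###: next=#  (t=0,i=20, bit23=1)
  nb #.##.: next=#  (t=2,i=2, bit22=1)
  nb #.#.#: next=#  (t=0,i=12, bit21=1)
  nb #.#..: next=#  (t=3,i=4, bit20=1)
  nb #..##: next=#  (t=0,i=5, bit19=1)
  nb #..#.: next=.  (t=0,i=9, bit18=0)
  nb #...#: next=.  (t=2,i=8, bit17=0)
  nb #....: next=#  (t=3,i=6, bit16=1)
  nb .####: next=#  (t=0,i=0, bit15=1)
  nb .###.: next=#  (t=1,i=0, bit14=1)
  nb .##.#: next=.  (t=2,i=0, bit13=0)
  nb .##..: next=.  (t=0,i=7, bit12=0)
  nb .#.##: next=.  (t=0,i=19, bit11=0)
  nb .#.#.: next=#  (t=0,i=11, bit10=1)
  nb .#..#: next=.  (t=1,i=9, bit9=0)
  nb .#...: next=.  (t=2,i=7, bit8=0)
  nb ..###: next=#  (t=1,i=11, bit7=1)
  nb ..##.: next=.  (t=0,i=6, bit6=0)
  nb ..#.#: next=.  (t=0,i=10, bit5=0)
  nb ..#..: next=.  (t=1,i=8, bit4=0)
  nb ...##: next=#  (t=2,i=9, bit3=1)
  nb ...#.: next=.  (t=3,i=1, bit2=0)
  nb ....#: next=.  (t=3,i=7, bit1=0)
  nb .....: next=.  (t=4,i=0, bit0=0)
  bits 10000110111110011100010010001000 = 2264515720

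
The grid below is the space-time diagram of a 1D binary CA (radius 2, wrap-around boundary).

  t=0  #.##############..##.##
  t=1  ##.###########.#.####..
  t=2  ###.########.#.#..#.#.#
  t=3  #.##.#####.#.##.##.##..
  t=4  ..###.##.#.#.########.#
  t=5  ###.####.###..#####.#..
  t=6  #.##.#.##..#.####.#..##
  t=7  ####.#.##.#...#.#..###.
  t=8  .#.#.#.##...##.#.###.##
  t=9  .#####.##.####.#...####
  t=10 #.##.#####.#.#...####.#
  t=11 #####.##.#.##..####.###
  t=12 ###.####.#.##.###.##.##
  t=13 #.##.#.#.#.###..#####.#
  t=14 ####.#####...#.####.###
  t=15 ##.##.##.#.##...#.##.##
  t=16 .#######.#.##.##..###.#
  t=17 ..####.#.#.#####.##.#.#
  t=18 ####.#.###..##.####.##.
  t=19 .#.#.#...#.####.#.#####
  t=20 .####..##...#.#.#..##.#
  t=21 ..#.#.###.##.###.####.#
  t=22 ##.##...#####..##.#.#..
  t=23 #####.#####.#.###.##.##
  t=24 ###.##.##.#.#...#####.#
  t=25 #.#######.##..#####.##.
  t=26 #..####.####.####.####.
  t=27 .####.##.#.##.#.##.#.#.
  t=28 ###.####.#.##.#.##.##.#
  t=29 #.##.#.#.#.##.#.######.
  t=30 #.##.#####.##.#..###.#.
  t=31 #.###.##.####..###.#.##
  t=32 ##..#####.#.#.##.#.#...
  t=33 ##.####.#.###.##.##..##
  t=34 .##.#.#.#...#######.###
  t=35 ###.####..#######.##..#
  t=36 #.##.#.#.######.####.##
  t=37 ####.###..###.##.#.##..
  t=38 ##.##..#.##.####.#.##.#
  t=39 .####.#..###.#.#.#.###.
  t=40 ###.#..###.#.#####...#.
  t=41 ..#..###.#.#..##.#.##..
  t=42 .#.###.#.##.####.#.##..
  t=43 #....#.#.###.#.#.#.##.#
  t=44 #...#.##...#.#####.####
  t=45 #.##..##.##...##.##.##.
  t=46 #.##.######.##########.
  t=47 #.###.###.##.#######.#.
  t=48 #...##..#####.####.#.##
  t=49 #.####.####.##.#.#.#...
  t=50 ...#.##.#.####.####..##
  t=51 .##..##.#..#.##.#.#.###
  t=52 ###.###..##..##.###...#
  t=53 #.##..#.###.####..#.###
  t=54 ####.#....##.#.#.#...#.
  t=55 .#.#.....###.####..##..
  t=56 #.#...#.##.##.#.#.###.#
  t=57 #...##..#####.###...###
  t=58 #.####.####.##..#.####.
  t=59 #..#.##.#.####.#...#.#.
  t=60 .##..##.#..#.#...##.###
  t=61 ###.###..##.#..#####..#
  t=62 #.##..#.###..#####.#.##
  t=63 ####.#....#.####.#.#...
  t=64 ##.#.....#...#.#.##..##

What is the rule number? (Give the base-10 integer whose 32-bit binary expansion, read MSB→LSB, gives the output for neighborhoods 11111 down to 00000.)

3094263501

  #####|#  b31=1 t=0,i=4
  ####.|.  b30=0 t=0,i=14
  ###.#|#  b29=1 t=0,i=0
  ###..|#  b28=1 t=0,i=15
  ##.##|#  b27=1 t=0,i=1
  ##.#.|.  b26=0 t=1,i=14
  ##..#|.  b25=0 t=0,i=16
  ##...|.  b24=0 t=8,i=9
  #.###|.  b23=0 t=0,i=2
  #.##.|#  b22=1 t=3,i=2
  #.#.#|#  b21=1 t=1,i=15
  #.#..|.  b20=0 t=2,i=15
  #..##|#  b19=1 t=0,i=17
  #..#.|#  b18=1 t=2,i=17
  #...#|#  b17=1 t=7,i=12
  #....|.  b16=0 t=41,i=22
  .####|#  b15=1 t=0,i=3
  .###.|.  b14=0 t=0,i=22
  .##.#|#  b13=1 t=0,i=19
  .##..|#  b12=1 t=3,i=20
  .#.##|.  b11=0 t=1,i=16
  .#.#.|#  b10=1 t=2,i=14
  .#..#|#  b9=1 t=2,i=16
  .#...|.  b8=0 t=7,i=11
  ..###|#  b7=1 t=4,i=2
  ..##.|#  b6=1 t=0,i=18
  ..#.#|.  b5=0 t=2,i=18
  ..#..|.  b4=0 t=41,i=2
  ...##|#  b3=1 t=8,i=11
  ...#.|#  b2=1 t=7,i=13
  ....#|.  b1=0 t=41,i=0
  .....|#  b0=1 t=55,i=6
  bits 10111000011011101011011011001101 = 3094263501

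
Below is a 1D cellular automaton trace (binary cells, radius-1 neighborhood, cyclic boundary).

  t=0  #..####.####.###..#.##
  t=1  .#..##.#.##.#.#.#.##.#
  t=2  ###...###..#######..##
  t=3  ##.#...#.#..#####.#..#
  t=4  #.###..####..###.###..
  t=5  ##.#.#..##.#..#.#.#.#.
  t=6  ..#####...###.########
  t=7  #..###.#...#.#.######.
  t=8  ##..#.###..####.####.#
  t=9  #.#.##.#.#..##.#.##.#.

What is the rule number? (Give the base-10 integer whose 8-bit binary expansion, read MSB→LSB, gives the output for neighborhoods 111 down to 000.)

  [7] ### => #  t=0,i=4
  [6] ##. => .  t=0,i=0
  [5] #.# => #  t=0,i=7
  [4] #.. => #  t=0,i=1
  [3] .## => .  t=0,i=3
  [2] .#. => #  t=0,i=18
  [1] ..# => .  t=0,i=2
  [0] ... => .  t=2,i=4
  bits 10110100 = 180

180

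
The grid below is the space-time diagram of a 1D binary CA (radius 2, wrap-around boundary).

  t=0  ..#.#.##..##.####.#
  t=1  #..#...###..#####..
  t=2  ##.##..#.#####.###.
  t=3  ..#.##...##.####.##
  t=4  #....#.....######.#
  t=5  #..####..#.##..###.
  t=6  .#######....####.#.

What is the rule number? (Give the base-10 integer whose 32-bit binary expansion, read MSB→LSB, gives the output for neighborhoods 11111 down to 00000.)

2055772054

  #####|.  b31=0 t=1,i=14
  ####.|#  b30=1 t=0,i=15
  ###.#|#  b29=1 t=0,i=16
  ###..|#  b28=1 t=1,i=9
  ##.##|#  b27=1 t=0,i=12
  ##.#.|.  b26=0 t=0,i=17
  ##..#|#  b25=1 t=0,i=8
  ##...|.  b24=0 t=3,i=6
  #.###|#  b23=1 t=0,i=13
  #.##.|.  b22=0 t=0,i=6
  #.#.#|.  b21=0 t=0,i=4
  #.#..|.  b20=0 t=0,i=18
  #..##|#  b19=1 t=0,i=9
  #..#.|.  b18=0 t=0,i=1
  #...#|.  b17=0 t=1,i=5
  #....|.  b16=0 t=4,i=2
  .####|#  b15=1 t=0,i=14
  .###.|.  b14=0 t=1,i=8
  .##.#|.  b13=0 t=0,i=11
  .##..|#  b12=1 t=0,i=7
  .#.##|.  b11=0 t=0,i=5
  .#.#.|#  b10=1 t=0,i=3
  .#..#|#  b9=1 t=0,i=0
  .#...|#  b8=1 t=1,i=4
  ..###|#  b7=1 t=1,i=7
  ..##.|.  b6=0 t=0,i=10
  ..#.#|.  b5=0 t=0,i=2
  ..#..|#  b4=1 t=1,i=0
  ...##|.  b3=0 t=1,i=6
  ...#.|#  b2=1 t=4,i=4
  ....#|#  b1=1 t=4,i=3
  .....|.  b0=0 t=4,i=8
  bits 01111010100010001001011110010110 = 2055772054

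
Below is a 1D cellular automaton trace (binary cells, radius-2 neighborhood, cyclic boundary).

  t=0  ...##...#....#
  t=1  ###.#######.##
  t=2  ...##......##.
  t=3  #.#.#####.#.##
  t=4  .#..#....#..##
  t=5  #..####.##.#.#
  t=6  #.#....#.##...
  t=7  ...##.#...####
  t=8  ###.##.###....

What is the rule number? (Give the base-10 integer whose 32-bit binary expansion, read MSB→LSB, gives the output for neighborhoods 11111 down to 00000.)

227504413

  #####|.  b31=0 t=1,i=0
  ####.|.  b30=0 t=1,i=1
  ###.#|.  b29=0 t=1,i=2
  ###..|.  b28=0 t=7,i=13
  ##.##|#  b27=1 t=1,i=3
  ##.#.|#  b26=1 t=3,i=1
  ##..#|.  b25=0 t=5,i=1
  ##...|#  b24=1 t=0,i=5
  #.###|#  b23=1 t=1,i=4
  #.##.|.  b22=0 t=5,i=8
  #.#.#|.  b21=0 t=3,i=2
  #.#..|.  b20=0 t=4,i=1
  #..##|#  b19=1 t=4,i=11
  #..#.|#  b18=1 t=4,i=3
  #...#|#  b17=1 t=0,i=1
  #....|#  b16=1 t=0,i=10
  .####|.  b15=0 t=1,i=5
  .###.|#  b14=1 t=3,i=13
  .##.#|#  b13=1 t=4,i=13
  .##..|#  b12=1 t=0,i=4
  .#.##|.  b11=0 t=3,i=3
  .#.#.|.  b10=0 t=6,i=1
  .#..#|.  b9=0 t=4,i=2
  .#...|#  b8=1 t=0,i=0
  ..###|.  b7=0 t=5,i=3
  ..##.|.  b6=0 t=0,i=3
  ..#.#|.  b5=0 t=6,i=0
  ..#..|#  b4=1 t=0,i=8
  ...##|#  b3=1 t=0,i=2
  ...#.|#  b2=1 t=0,i=7
  ....#|.  b1=0 t=0,i=11
  .....|#  b0=1 t=2,i=7
  bits 00001101100011110111000100011101 = 227504413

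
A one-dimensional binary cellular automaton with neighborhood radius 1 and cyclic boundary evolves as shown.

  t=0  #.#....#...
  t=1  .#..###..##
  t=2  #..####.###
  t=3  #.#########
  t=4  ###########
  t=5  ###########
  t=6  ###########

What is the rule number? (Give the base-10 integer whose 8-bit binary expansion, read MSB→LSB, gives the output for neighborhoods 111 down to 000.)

235

  ###|#  b7=1 t=1,i=5
  ##.|#  b6=1 t=1,i=6
  #.#|#  b5=1 t=0,i=1
  #..|.  b4=0 t=0,i=3
  .##|#  b3=1 t=1,i=4
  .#.|.  b2=0 t=0,i=0
  ..#|#  b1=1 t=0,i=6
  ...|#  b0=1 t=0,i=4
  bits 11101011 = 235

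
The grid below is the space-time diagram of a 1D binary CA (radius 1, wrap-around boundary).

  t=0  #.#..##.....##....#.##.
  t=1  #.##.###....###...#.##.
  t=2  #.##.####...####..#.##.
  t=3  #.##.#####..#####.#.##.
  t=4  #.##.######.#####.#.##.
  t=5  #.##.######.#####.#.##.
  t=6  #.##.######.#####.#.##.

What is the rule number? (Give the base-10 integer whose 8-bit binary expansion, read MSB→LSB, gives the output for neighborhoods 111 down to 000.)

  ###|#  b7=1 t=1,i=6
  ##.|#  b6=1 t=0,i=6
  #.#|.  b5=0 t=0,i=1
  #..|#  b4=1 t=0,i=3
  .##|#  b3=1 t=0,i=5
  .#.|#  b2=1 t=0,i=0
  ..#|.  b1=0 t=0,i=4
  ...|.  b0=0 t=0,i=8
  bits 11011100 = 220

220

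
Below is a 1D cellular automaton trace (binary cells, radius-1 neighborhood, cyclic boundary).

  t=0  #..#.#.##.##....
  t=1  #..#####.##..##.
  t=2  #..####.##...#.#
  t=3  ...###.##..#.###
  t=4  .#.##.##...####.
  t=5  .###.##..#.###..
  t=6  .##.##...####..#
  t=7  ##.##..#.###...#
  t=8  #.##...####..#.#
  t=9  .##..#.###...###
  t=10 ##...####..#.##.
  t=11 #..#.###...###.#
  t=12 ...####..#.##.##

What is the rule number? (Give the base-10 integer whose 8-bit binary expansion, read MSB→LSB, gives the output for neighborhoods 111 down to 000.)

  ###|#  b7=1 t=1,i=4
  ##.|.  b6=0 t=0,i=8
  #.#|#  b5=1 t=0,i=4
  #..|.  b4=0 t=0,i=1
  .##|#  b3=1 t=0,i=7
  .#.|#  b2=1 t=0,i=0
  ..#|.  b1=0 t=0,i=2
  ...|#  b0=1 t=0,i=13
  bits 10101101 = 173

173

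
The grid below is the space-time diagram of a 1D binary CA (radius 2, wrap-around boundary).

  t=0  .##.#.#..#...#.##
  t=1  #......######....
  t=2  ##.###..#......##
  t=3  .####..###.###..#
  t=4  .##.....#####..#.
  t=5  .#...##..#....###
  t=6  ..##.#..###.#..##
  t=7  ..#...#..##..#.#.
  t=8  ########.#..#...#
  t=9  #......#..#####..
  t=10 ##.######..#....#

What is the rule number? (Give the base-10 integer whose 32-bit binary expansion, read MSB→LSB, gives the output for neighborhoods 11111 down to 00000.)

  [31] ##### => .  t=1,i=9
  [30] ####. => .  t=1,i=11
  [29] ###.# => #  t=2,i=1
  [28] ###.. => .  t=1,i=12
  [27] ##.## => #  t=0,i=0
  [26] ##.#. => .  t=0,i=3
  [25] ##..# => .  t=2,i=6
  [24] ##... => .  t=1,i=13
  [23] #.### => #  t=2,i=3
  [22] #.##. => .  t=0,i=1
  [21] #.#.# => .  t=0,i=4
  [20] #.#.. => .  t=0,i=6
  [19] #..## => .  t=3,i=6
  [18] #..#. => #  t=0,i=8
  [17] #...# => #  t=0,i=11
  [16] #.... => .  t=1,i=2
  [15] .#### => #  t=1,i=8
  [14] .###. => #  t=2,i=4
  [13] .##.# => .  t=0,i=2
  [12] .##.. => .  t=4,i=2
  [11] .#.## => .  t=0,i=14
  [10] .#.#. => .  t=0,i=5
  [9] .#..# => #  t=0,i=7
  [8] .#... => #  t=0,i=10
  [7] ..### => .  t=1,i=7
  [6] ..##. => #  t=4,i=1
  [5] ..#.# => .  t=0,i=13
  [4] ..#.. => #  t=0,i=9
  [3] ...## => .  t=1,i=6
  [2] ...#. => #  t=0,i=12
  [1] ....# => #  t=1,i=5
  [0] ..... => #  t=1,i=3
  bits 00101000100001101100001101010111 = 679920471

679920471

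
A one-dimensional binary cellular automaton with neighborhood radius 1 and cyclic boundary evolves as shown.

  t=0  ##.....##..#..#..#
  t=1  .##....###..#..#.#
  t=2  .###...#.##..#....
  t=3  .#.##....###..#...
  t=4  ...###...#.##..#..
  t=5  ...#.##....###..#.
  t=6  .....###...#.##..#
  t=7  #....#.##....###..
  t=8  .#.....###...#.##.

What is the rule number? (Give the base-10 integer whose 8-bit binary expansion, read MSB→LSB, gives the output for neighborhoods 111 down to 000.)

  nb ###: next=.  (t=0,i=0, bit7=0)
  nb ##.: next=#  (t=0,i=1, bit6=1)
  nb #.#: next=.  (t=1,i=0, bit5=0)
  nb #..: next=#  (t=0,i=2, bit4=1)
  nb .##: next=#  (t=0,i=7, bit3=1)
  nb .#.: next=.  (t=0,i=11, bit2=0)
  nb ..#: next=.  (t=0,i=6, bit1=0)
  nb ...: next=.  (t=0,i=3, bit0=0)
  bits 01011000 = 88

88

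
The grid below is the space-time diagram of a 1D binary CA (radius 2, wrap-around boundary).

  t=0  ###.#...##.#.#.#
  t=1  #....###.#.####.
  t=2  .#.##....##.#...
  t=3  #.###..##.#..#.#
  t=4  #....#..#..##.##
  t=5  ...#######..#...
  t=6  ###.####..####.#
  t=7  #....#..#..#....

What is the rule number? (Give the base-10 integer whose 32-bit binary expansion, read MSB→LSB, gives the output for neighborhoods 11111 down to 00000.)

  [31] ##### => #  t=5,i=5
  [30] ####. => .  t=0,i=1
  [29] ###.# => .  t=0,i=2
  [28] ###.. => .  t=3,i=4
  [27] ##.## => .  t=3,i=1
  [26] ##.#. => .  t=0,i=3
  [25] ##..# => #  t=3,i=5
  [24] ##... => .  t=2,i=5
  [23] #.### => .  t=0,i=15
  [22] #.##. => #  t=2,i=3
  [21] #.#.# => #  t=0,i=11
  [20] #.#.. => .  t=0,i=4
  [19] #..## => .  t=3,i=6
  [18] #..#. => #  t=3,i=12
  [17] #...# => #  t=0,i=6
  [16] #.... => .  t=1,i=2
  [15] .#### => #  t=0,i=0
  [14] .###. => .  t=1,i=6
  [13] .##.# => #  t=0,i=9
  [12] .##.. => #  t=2,i=4
  [11] .#.## => #  t=0,i=14
  [10] .#.#. => #  t=0,i=12
  [9] .#..# => #  t=3,i=11
  [8] .#... => #  t=0,i=5
  [7] ..### => .  t=1,i=5
  [6] ..##. => .  t=0,i=8
  [5] ..#.# => .  t=2,i=1
  [4] ..#.. => #  t=4,i=5
  [3] ...## => #  t=0,i=7
  [2] ...#. => #  t=2,i=0
  [1] ....# => #  t=1,i=3
  [0] ..... => #  t=5,i=0
  bits 10000010011001101011111100011111 = 2187771679

2187771679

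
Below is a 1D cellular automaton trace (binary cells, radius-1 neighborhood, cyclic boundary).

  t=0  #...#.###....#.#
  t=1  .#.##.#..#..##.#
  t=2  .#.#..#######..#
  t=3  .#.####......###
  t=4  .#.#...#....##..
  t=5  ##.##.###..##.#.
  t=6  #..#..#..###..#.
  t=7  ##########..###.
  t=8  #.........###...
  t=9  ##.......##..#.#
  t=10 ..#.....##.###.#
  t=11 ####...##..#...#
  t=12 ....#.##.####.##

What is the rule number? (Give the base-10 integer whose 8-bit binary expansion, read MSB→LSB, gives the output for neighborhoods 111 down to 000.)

  [7] ### => .  t=0,i=7
  [6] ##. => .  t=0,i=0
  [5] #.# => .  t=0,i=5
  [4] #.. => #  t=0,i=1
  [3] .## => #  t=0,i=6
  [2] .#. => #  t=0,i=4
  [1] ..# => #  t=0,i=3
  [0] ... => .  t=0,i=2
  bits 00011110 = 30

30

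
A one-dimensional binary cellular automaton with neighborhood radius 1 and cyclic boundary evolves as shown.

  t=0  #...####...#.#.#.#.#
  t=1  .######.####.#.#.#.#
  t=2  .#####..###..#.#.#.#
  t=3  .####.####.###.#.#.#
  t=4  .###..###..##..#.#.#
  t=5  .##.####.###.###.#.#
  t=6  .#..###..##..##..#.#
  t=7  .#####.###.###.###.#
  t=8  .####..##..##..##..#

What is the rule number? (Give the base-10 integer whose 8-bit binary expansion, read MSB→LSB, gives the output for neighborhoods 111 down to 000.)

  ###|#  b7=1 t=0,i=5
  ##.|.  b6=0 t=0,i=0
  #.#|.  b5=0 t=0,i=12
  #..|#  b4=1 t=0,i=1
  .##|#  b3=1 t=0,i=4
  .#.|#  b2=1 t=0,i=11
  ..#|#  b1=1 t=0,i=3
  ...|#  b0=1 t=0,i=2
  bits 10011111 = 159

159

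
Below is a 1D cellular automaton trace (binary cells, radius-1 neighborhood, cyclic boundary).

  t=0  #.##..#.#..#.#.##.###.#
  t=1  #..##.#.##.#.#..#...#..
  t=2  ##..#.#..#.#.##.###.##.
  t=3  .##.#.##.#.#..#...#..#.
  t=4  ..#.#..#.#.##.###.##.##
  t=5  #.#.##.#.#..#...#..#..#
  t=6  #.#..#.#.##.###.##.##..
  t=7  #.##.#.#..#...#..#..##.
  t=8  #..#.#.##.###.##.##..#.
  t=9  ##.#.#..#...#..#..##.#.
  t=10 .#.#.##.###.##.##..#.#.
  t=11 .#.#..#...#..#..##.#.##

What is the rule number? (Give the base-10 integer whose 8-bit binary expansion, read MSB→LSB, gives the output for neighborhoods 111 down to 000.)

  ###|.  b7=0 t=0,i=19
  ##.|#  b6=1 t=0,i=0
  #.#|.  b5=0 t=0,i=1
  #..|#  b4=1 t=0,i=4
  .##|.  b3=0 t=0,i=2
  .#.|#  b2=1 t=0,i=6
  ..#|.  b1=0 t=0,i=5
  ...|#  b0=1 t=1,i=18
  bits 01010101 = 85

85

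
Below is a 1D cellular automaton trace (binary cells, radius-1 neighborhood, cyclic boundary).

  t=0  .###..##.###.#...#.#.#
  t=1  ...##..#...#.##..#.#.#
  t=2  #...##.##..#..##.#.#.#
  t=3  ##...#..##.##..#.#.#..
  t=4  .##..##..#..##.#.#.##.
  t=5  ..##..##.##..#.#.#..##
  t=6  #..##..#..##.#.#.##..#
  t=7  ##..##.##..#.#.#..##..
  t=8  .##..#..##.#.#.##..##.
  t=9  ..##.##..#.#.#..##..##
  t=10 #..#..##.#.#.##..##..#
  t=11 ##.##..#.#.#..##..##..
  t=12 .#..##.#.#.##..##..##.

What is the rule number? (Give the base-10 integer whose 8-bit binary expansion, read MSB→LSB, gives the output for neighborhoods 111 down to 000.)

84

  nb ###: next=.  (t=0,i=2, bit7=0)
  nb ##.: next=#  (t=0,i=3, bit6=1)
  nb #.#: next=.  (t=0,i=0, bit5=0)
  nb #..: next=#  (t=0,i=4, bit4=1)
  nb .##: next=.  (t=0,i=1, bit3=0)
  nb .#.: next=#  (t=0,i=13, bit2=1)
  nb ..#: next=.  (t=0,i=5, bit1=0)
  nb ...: next=.  (t=0,i=15, bit0=0)
  bits 01010100 = 84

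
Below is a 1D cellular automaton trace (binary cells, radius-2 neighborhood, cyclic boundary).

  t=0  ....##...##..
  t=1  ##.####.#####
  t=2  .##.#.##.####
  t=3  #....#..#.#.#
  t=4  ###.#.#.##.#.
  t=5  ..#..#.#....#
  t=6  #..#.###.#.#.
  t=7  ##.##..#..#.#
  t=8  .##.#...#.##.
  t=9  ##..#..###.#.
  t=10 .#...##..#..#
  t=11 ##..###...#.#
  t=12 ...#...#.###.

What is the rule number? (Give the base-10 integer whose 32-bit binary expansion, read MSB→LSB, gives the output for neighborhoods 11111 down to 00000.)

2837028461

  ##### -> #   bit 31 = 1  t=1,i=10
  ####. -> .   bit 30 = 0  t=1,i=0
  ###.# -> #   bit 29 = 1  t=1,i=1
  ###.. -> .   bit 28 = 0  t=11,i=1
  ##.## -> #   bit 27 = 1  t=1,i=2
  ##.#. -> .   bit 26 = 0  t=2,i=3
  ##..# -> .   bit 25 = 0  t=7,i=5
  ##... -> #   bit 24 = 1  t=0,i=6
  #.### -> .   bit 23 = 0  t=1,i=3
  #.##. -> .   bit 22 = 0  t=2,i=1
  #.#.# -> .   bit 21 = 0  t=2,i=4
  #.#.. -> #   bit 20 = 1  t=5,i=7
  #..## -> #   bit 19 = 1  t=8,i=0
  #..#. -> .   bit 18 = 0  t=3,i=7
  #...# -> .   bit 17 = 0  t=0,i=7
  #.... -> #   bit 16 = 1  t=0,i=12
  .#### -> #   bit 15 = 1  t=1,i=4
  .###. -> .   bit 14 = 0  t=4,i=1
  .##.# -> .   bit 13 = 0  t=2,i=2
  .##.. -> #   bit 12 = 1  t=0,i=5
  .#.## -> #   bit 11 = 1  t=2,i=5
  .#.#. -> #   bit 10 = 1  t=3,i=9
  .#..# -> #   bit 9 = 1  t=3,i=6
  .#... -> .   bit 8 = 0  t=5,i=8
  ..### -> .   bit 7 = 0  t=9,i=7
  ..##. -> #   bit 6 = 1  t=0,i=4
  ..#.# -> #   bit 5 = 1  t=3,i=8
  ..#.. -> .   bit 4 = 0  t=3,i=5
  ...## -> #   bit 3 = 1  t=0,i=3
  ...#. -> #   bit 2 = 1  t=3,i=4
  ....# -> .   bit 1 = 0  t=0,i=2
  ..... -> #   bit 0 = 1  t=0,i=0
  bits 10101001000110011001111001101101 = 2837028461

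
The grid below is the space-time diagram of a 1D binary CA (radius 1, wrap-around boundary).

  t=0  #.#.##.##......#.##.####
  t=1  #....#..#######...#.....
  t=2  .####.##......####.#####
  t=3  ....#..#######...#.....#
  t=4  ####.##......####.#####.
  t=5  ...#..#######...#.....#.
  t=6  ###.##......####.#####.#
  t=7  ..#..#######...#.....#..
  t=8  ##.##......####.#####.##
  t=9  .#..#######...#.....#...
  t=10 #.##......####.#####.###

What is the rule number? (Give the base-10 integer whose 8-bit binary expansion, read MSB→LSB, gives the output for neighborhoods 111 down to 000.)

  nb ###: next=.  (t=0,i=21, bit7=0)
  nb ##.: next=#  (t=0,i=0, bit6=1)
  nb #.#: next=.  (t=0,i=1, bit5=0)
  nb #..: next=#  (t=0,i=9, bit4=1)
  nb .##: next=.  (t=0,i=4, bit3=0)
  nb .#.: next=.  (t=0,i=2, bit2=0)
  nb ..#: next=#  (t=0,i=14, bit1=1)
  nb ...: next=#  (t=0,i=10, bit0=1)
  bits 01010011 = 83

83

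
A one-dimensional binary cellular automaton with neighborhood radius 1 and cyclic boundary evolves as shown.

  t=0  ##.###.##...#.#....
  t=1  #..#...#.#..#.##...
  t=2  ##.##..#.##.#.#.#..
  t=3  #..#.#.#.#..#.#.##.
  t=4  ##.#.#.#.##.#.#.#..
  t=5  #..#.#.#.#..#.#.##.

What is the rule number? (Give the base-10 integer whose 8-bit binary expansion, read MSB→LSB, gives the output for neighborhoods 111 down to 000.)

28

  ### -> .   bit 7 = 0  t=0,i=4
  ##. -> .   bit 6 = 0  t=0,i=1
  #.# -> .   bit 5 = 0  t=0,i=2
  #.. -> #   bit 4 = 1  t=0,i=9
  .## -> #   bit 3 = 1  t=0,i=0
  .#. -> #   bit 2 = 1  t=0,i=12
  ..# -> .   bit 1 = 0  t=0,i=11
  ... -> .   bit 0 = 0  t=0,i=10
  bits 00011100 = 28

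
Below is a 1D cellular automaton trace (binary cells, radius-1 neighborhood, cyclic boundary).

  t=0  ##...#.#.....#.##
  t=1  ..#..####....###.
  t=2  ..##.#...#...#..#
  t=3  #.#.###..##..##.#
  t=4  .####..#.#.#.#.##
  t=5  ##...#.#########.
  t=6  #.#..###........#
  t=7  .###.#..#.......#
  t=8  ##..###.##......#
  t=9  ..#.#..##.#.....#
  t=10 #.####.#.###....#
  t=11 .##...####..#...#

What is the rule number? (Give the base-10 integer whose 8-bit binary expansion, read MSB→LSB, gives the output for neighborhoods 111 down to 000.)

60

  ###|.  b7=0 t=0,i=0
  ##.|.  b6=0 t=0,i=1
  #.#|#  b5=1 t=0,i=6
  #..|#  b4=1 t=0,i=2
  .##|#  b3=1 t=0,i=15
  .#.|#  b2=1 t=0,i=5
  ..#|.  b1=0 t=0,i=4
  ...|.  b0=0 t=0,i=3
  bits 00111100 = 60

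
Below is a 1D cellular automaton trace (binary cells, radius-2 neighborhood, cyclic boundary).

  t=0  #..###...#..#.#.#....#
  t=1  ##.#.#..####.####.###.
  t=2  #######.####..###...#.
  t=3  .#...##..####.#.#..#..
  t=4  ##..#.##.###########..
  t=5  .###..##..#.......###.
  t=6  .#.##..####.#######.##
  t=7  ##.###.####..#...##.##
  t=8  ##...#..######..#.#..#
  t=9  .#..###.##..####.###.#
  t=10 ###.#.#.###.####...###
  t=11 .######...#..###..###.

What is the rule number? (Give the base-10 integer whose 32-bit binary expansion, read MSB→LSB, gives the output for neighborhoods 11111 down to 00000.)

  [31] ##### => .  t=2,i=2
  [30] ####. => #  t=1,i=10
  [29] ###.# => #  t=1,i=11
  [28] ###.. => #  t=0,i=5
  [27] ##.## => .  t=1,i=12
  [26] ##.#. => #  t=1,i=2
  [25] ##..# => #  t=0,i=1
  [24] ##... => .  t=0,i=6
  [23] #.### => .  t=1,i=13
  [22] #.##. => #  t=1,i=0
  [21] #.#.# => #  t=0,i=14
  [20] #.#.. => #  t=0,i=16
  [19] #..## => .  t=0,i=2
  [18] #..#. => #  t=0,i=11
  [17] #...# => .  t=0,i=7
  [16] #.... => #  t=0,i=18
  [15] .#### => #  t=1,i=9
  [14] .###. => .  t=0,i=4
  [13] .##.# => #  t=1,i=1
  [12] .##.. => #  t=0,i=0
  [11] .#.## => .  t=2,i=21
  [10] .#.#. => #  t=0,i=13
  [9] .#..# => #  t=0,i=10
  [8] .#... => .  t=0,i=17
  [7] ..### => #  t=0,i=3
  [6] ..##. => .  t=0,i=21
  [5] ..#.# => .  t=0,i=12
  [4] ..#.. => #  t=0,i=9
  [3] ...## => #  t=0,i=20
  [2] ...#. => #  t=0,i=8
  [1] ....# => #  t=0,i=19
  [0] ..... => #  t=5,i=13
  bits 01110110011101011011011010011111 = 1987425951

1987425951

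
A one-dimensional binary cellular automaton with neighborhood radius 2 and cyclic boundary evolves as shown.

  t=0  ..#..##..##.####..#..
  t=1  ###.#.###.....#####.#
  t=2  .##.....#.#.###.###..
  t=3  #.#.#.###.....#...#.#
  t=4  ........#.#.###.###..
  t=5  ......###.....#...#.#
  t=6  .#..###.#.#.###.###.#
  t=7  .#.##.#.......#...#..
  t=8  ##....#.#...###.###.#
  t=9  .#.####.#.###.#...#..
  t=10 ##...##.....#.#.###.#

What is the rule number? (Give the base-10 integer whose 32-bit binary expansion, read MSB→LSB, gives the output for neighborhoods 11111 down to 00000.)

  ##### -> #   bit 31 = 1  t=1,i=16
  ####. -> #   bit 30 = 1  t=0,i=14
  ###.# -> #   bit 29 = 1  t=1,i=2
  ###.. -> #   bit 28 = 1  t=0,i=15
  ##.## -> .   bit 27 = 0  t=0,i=11
  ##.#. -> .   bit 26 = 0  t=1,i=3
  ##..# -> #   bit 25 = 1  t=0,i=7
  ##... -> .   bit 24 = 0  t=1,i=9
  #.### -> .   bit 23 = 0  t=0,i=12
  #.##. -> .   bit 22 = 0  t=3,i=20
  #.#.# -> .   bit 21 = 0  t=1,i=4
  #.#.. -> #   bit 20 = 1  t=5,i=20
  #..## -> #   bit 19 = 1  t=0,i=4
  #..#. -> #   bit 18 = 1  t=0,i=17
  #...# -> #   bit 17 = 1  t=2,i=20
  #.... -> #   bit 16 = 1  t=0,i=20
  .#### -> .   bit 15 = 0  t=0,i=13
  .###. -> .   bit 14 = 0  t=1,i=7
  .##.# -> .   bit 13 = 0  t=0,i=10
  .##.. -> #   bit 12 = 1  t=0,i=6
  .#.## -> .   bit 11 = 0  t=1,i=5
  .#.#. -> .   bit 10 = 0  t=2,i=9
  .#..# -> .   bit 9 = 0  t=0,i=3
  .#... -> .   bit 8 = 0  t=0,i=19
  ..### -> #   bit 7 = 1  t=1,i=14
  ..##. -> .   bit 6 = 0  t=0,i=5
  ..#.# -> #   bit 5 = 1  t=2,i=8
  ..#.. -> #   bit 4 = 1  t=0,i=2
  ...## -> #   bit 3 = 1  t=1,i=13
  ...#. -> #   bit 2 = 1  t=0,i=1
  ....# -> #   bit 1 = 1  t=0,i=0
  ..... -> .   bit 0 = 0  t=1,i=11
  bits 11110010000111110001000010111110 = 4062122174

4062122174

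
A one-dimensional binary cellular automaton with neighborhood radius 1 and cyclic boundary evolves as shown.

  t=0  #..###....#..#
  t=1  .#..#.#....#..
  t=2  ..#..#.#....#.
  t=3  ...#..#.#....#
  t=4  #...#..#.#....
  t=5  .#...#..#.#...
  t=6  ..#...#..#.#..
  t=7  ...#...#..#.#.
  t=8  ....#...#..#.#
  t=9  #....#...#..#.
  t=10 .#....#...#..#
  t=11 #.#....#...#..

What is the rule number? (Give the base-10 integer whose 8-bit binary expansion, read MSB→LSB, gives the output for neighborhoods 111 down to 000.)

176

  nb ###: next=#  (t=0,i=4, bit7=1)
  nb ##.: next=.  (t=0,i=0, bit6=0)
  nb #.#: next=#  (t=1,i=5, bit5=1)
  nb #..: next=#  (t=0,i=1, bit4=1)
  nb .##: next=.  (t=0,i=3, bit3=0)
  nb .#.: next=.  (t=0,i=10, bit2=0)
  nb ..#: next=.  (t=0,i=2, bit1=0)
  nb ...: next=.  (t=0,i=7, bit0=0)
  bits 10110000 = 176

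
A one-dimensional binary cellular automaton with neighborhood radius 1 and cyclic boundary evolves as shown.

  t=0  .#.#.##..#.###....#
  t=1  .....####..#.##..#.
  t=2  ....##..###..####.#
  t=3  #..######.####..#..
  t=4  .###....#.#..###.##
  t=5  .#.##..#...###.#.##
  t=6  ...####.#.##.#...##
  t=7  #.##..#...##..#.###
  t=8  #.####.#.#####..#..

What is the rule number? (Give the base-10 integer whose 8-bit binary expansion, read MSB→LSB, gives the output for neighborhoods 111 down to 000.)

90

  ### -> .   bit 7 = 0  t=0,i=12
  ##. -> #   bit 6 = 1  t=0,i=6
  #.# -> .   bit 5 = 0  t=0,i=0
  #.. -> #   bit 4 = 1  t=0,i=7
  .## -> #   bit 3 = 1  t=0,i=5
  .#. -> .   bit 2 = 0  t=0,i=1
  ..# -> #   bit 1 = 1  t=0,i=8
  ... -> .   bit 0 = 0  t=0,i=15
  bits 01011010 = 90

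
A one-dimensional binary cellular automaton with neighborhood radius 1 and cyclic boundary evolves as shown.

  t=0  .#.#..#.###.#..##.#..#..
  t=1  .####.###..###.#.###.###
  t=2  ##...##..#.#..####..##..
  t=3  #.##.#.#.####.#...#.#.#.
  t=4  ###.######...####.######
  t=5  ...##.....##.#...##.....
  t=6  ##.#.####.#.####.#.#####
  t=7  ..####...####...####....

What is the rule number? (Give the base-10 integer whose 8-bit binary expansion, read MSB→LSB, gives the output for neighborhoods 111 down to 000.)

  [7] ### => .  t=0,i=9
  [6] ##. => .  t=0,i=10
  [5] #.# => #  t=0,i=2
  [4] #.. => #  t=0,i=4
  [3] .## => #  t=0,i=8
  [2] .#. => #  t=0,i=1
  [1] ..# => .  t=0,i=0
  [0] ... => #  t=0,i=23
  bits 00111101 = 61

61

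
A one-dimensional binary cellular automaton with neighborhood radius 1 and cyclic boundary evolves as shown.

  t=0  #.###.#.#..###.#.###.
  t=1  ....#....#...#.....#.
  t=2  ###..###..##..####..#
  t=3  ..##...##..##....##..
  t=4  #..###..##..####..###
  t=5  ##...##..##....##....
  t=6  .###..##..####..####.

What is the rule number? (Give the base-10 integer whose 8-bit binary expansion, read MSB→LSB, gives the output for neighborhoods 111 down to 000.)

  [7] ### => .  t=0,i=3
  [6] ##. => #  t=0,i=4
  [5] #.# => .  t=0,i=1
  [4] #.. => #  t=0,i=9
  [3] .## => .  t=0,i=2
  [2] .#. => .  t=0,i=0
  [1] ..# => .  t=0,i=10
  [0] ... => #  t=1,i=0
  bits 01010001 = 81

81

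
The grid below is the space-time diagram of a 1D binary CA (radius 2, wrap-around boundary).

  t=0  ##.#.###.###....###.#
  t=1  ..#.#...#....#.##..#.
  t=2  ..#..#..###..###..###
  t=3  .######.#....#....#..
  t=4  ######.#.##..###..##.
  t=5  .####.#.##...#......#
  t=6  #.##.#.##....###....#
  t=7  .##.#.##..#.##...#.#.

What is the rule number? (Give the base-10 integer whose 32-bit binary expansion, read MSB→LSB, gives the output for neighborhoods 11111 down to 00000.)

3427109816

  nb #####: next=#  (t=3,i=3, bit31=1)
  nb ####.: next=#  (t=3,i=5, bit30=1)
  nb ###.#: next=.  (t=0,i=1, bit29=0)
  nb ###..: next=.  (t=0,i=11, bit28=0)
  nb ##.##: next=#  (t=0,i=8, bit27=1)
  nb ##.#.: next=#  (t=0,i=2, bit26=1)
  nb ##..#: next=.  (t=1,i=17, bit25=0)
  nb ##...: next=.  (t=0,i=12, bit24=0)
  nb #.###: next=.  (t=0,i=5, bit23=0)
  nb #.##.: next=#  (t=1,i=15, bit22=1)
  nb #.#.#: next=.  (t=0,i=3, bit21=0)
  nb #.#..: next=.  (t=1,i=4, bit20=0)
  nb #..##: next=.  (t=2,i=7, bit19=0)
  nb #..#.: next=#  (t=1,i=18, bit18=1)
  nb #...#: next=.  (t=1,i=0, bit17=0)
  nb #....: next=#  (t=0,i=13, bit16=1)
  nb .####: next=#  (t=3,i=2, bit15=1)
  nb .###.: next=.  (t=0,i=0, bit14=0)
  nb .##.#: next=.  (t=4,i=19, bit13=0)
  nb .##..: next=.  (t=1,i=16, bit12=0)
  nb .#.##: next=#  (t=0,i=4, bit11=1)
  nb .#.#.: next=.  (t=1,i=3, bit10=0)
  nb .#..#: next=#  (t=2,i=3, bit9=1)
  nb .#...: next=#  (t=1,i=5, bit8=1)
  nb ..###: next=#  (t=0,i=16, bit7=1)
  nb ..##.: next=.  (t=4,i=18, bit6=0)
  nb ..#.#: next=#  (t=1,i=2, bit5=1)
  nb ..#..: next=#  (t=1,i=8, bit4=1)
  nb ...##: next=#  (t=0,i=15, bit3=1)
  nb ...#.: next=.  (t=1,i=1, bit2=0)
  nb ....#: next=.  (t=0,i=14, bit1=0)
  nb .....: next=.  (t=5,i=16, bit0=0)
  bits 11001100010001011000101110111000 = 3427109816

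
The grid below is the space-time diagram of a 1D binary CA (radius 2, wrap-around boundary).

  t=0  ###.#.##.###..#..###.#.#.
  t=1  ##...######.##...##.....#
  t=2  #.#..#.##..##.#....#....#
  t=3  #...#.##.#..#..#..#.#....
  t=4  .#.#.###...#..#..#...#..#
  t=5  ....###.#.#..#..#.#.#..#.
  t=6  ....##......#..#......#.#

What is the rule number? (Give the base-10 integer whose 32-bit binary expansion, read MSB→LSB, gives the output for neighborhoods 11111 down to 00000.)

2344905092

  nb #####: next=#  (t=1,i=7, bit31=1)
  nb ####.: next=.  (t=1,i=9, bit30=0)
  nb ###.#: next=.  (t=0,i=2, bit29=0)
  nb ###..: next=.  (t=0,i=11, bit28=0)
  nb ##.##: next=#  (t=0,i=8, bit27=1)
  nb ##.#.: next=.  (t=0,i=3, bit26=0)
  nb ##..#: next=#  (t=0,i=12, bit25=1)
  nb ##...: next=#  (t=1,i=2, bit24=1)
  nb #.###: next=#  (t=0,i=0, bit23=1)
  nb #.##.: next=#  (t=0,i=6, bit22=1)
  nb #.#.#: next=.  (t=0,i=4, bit21=0)
  nb #.#..: next=.  (t=2,i=2, bit20=0)
  nb #..##: next=.  (t=0,i=16, bit19=0)
  nb #..#.: next=#  (t=0,i=13, bit18=1)
  nb #...#: next=.  (t=1,i=3, bit17=0)
  nb #....: next=.  (t=1,i=20, bit16=0)
  nb .####: next=.  (t=1,i=6, bit15=0)
  nb .###.: next=#  (t=0,i=1, bit14=1)
  nb .##.#: next=#  (t=0,i=7, bit13=1)
  nb .##..: next=.  (t=1,i=13, bit12=0)
  nb .#.##: next=#  (t=0,i=5, bit11=1)
  nb .#.#.: next=.  (t=0,i=22, bit10=0)
  nb .#..#: next=.  (t=0,i=15, bit9=0)
  nb .#...: next=#  (t=2,i=15, bit8=1)
  nb ..###: next=#  (t=0,i=17, bit7=1)
  nb ..##.: next=.  (t=1,i=17, bit6=0)
  nb ..#.#: next=.  (t=2,i=5, bit5=0)
  nb ..#..: next=.  (t=0,i=14, bit4=0)
  nb ...##: next=.  (t=1,i=4, bit3=0)
  nb ...#.: next=#  (t=2,i=18, bit2=1)
  nb ....#: next=.  (t=1,i=22, bit1=0)
  nb .....: next=.  (t=1,i=21, bit0=0)
  bits 10001011110001000110100110000100 = 2344905092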